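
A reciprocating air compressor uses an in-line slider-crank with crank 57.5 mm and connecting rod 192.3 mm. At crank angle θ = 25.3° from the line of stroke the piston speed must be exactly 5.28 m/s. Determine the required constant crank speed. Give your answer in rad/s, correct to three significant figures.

169

For an in-line slider-crank, |v_piston| = rω|sinθ|·[1 + r cosθ/√(L² − r² sin²θ)].
With r = 0.0575 m, L = 0.1923 m, θ = 25.3°: the bracketed kinematic factor |dx/dθ| = 0.031271 m.
ω = v/|dx/dθ| = 5.28/0.031271 = 168.85 rad/s.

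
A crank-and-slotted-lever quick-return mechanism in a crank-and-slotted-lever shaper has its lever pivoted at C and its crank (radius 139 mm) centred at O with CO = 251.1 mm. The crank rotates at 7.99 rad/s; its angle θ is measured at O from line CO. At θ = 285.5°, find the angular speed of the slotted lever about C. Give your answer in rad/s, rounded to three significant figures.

2.27

ω = 7.99 rad/s
Crank pin A relative to C: A = (d + r cosθ, r sinθ); lever angle φ = atan2(r sinθ, d + r cosθ).
Differentiating tanφ: φ̇ = rω(d cosθ + r)/(d² + r² + 2dr cosθ).
d² + r² + 2dr cosθ = |CA|² = 0.101027 m²;  d cosθ + r = +0.2061 m.
|ω_lever| = |0.139·7.99·+0.2061| / 0.101027 = 2.2657 rad/s.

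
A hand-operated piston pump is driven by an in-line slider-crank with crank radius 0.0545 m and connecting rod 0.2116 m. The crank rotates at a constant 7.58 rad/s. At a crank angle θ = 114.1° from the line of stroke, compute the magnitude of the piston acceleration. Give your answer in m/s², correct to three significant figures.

ω = 7.58 rad/s
x(θ) = r cosθ + √(L² − r² sin²θ); with ω constant, a = ω²·d²x/dθ².
d²x/dθ² = −r cosθ − r²(cos2θ)/√u − r⁴ sin²2θ/(4u^{3/2}),  u = L² − r² sin²θ = 0.0422996 m².
Substituting r = 0.0545 m, L = 0.2116 m, θ = 114.1°: d²x/dθ² = +0.031739 m.
a = ω²·d²x/dθ² = (7.58)²·(+0.031739) = +1.8236 m/s²;  |a| = 1.8236 m/s².

1.82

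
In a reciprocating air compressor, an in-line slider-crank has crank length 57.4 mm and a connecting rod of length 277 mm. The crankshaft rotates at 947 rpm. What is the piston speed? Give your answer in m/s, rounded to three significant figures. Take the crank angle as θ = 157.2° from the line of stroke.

ω = 2π·947/60 = 99.17 rad/s
For an in-line slider-crank, x = r cosθ + √(L² − r² sin²θ), so v = −rω sinθ·[1 + r cosθ/√(L² − r² sin²θ)].
With r = 0.0574 m, L = 0.277 m, θ = 157.2°: √(L² − r² sin²θ) = 0.27611 m.
v = −0.0574·99.17·0.38752·[1 + 0.0574·-0.92186/0.27611] = -1.7831 m/s.
|v| = 1.7831 m/s.

1.78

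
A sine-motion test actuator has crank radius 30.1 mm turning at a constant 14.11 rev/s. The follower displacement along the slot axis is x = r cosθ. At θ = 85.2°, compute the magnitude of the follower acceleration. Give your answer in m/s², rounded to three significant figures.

ω = 88.66 rad/s (from 14.11 rev/s).
x = r cosθ ⇒ ẍ = −rω² cosθ (ω constant).
|a| = rω²|cosθ| = 0.0301·(88.66)²·|cos 85.2°| = 19.797 m/s².

19.8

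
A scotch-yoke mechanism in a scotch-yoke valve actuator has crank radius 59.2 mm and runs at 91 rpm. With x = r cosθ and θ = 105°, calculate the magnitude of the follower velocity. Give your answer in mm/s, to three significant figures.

545

ω = 9.529 rad/s (from 91 rpm).
x = r cosθ ⇒ ẋ = −rω sinθ.
|v| = rω|sinθ| = 0.0592·9.529·|sin 105°| = 0.54492 m/s = 544.92 mm/s.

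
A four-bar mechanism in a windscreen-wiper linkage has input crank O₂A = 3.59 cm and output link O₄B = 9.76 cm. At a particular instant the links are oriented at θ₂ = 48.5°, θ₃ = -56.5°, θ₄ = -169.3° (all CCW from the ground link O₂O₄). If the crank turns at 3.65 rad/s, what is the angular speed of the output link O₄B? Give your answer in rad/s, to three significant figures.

ω₂ = 3.65 rad/s
Differentiating the loop-closure r₂e^{iθ₂}+r₃e^{iθ₃}=r₁+r₄e^{iθ₄} gives r₂ω₂e^{iθ₂}+r₃ω₃e^{iθ₃}=r₄ω₄e^{iθ₄}.
Eliminating the other unknown: ω₄ = r₂ω₂ sin(θ₂−θ₃) / [r₄ sin(θ₄−θ₃)].
Numerator sine = +0.96593; denominator sine = -0.92186.
Result = 0.0359·3.65·(+0.96593) / (0.0976·(-0.92186)) = -1.4067 rad/s; magnitude 1.4067 rad/s.

1.41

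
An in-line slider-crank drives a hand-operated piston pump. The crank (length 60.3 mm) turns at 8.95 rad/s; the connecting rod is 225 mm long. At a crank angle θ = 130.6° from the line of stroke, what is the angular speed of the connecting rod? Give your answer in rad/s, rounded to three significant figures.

1.59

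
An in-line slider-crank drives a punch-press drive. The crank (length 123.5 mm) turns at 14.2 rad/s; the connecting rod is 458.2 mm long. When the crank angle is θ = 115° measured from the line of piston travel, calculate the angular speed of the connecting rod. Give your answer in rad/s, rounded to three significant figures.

ω = 14.2 rad/s
The rod makes angle φ with the slider axis where L sinφ = r sinθ; differentiating, L cosφ·φ̇ = r ω cosθ.
L cosφ = √(L² − r² sin²θ) = 0.44432 m.
|ω_rod| = r ω |cosθ| / √(L² − r² sin²θ) = 0.1235·14.2·0.42262/0.44432 = 1.668 rad/s.

1.67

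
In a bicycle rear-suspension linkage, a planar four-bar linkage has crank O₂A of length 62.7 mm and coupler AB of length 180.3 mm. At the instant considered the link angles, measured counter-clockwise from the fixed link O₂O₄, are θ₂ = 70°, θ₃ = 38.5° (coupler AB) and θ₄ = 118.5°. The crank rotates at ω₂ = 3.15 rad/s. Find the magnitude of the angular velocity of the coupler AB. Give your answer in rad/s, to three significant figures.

0.833

ω₂ = 3.15 rad/s
Differentiating the loop-closure r₂e^{iθ₂}+r₃e^{iθ₃}=r₁+r₄e^{iθ₄} gives r₂ω₂e^{iθ₂}+r₃ω₃e^{iθ₃}=r₄ω₄e^{iθ₄}.
Eliminating the other unknown: ω₃ = r₂ω₂ sin(θ₄−θ₂) / [r₃ sin(θ₃−θ₄)].
Numerator sine = +0.74896; denominator sine = -0.98481.
Result = 0.0627·3.15·(+0.74896) / (0.1803·(-0.98481)) = -0.83308 rad/s; magnitude 0.83308 rad/s.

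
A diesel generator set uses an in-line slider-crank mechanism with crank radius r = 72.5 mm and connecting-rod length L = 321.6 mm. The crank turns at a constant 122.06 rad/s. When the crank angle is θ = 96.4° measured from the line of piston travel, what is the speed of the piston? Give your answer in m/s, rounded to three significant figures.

8.57

ω = 122.1 rad/s
For an in-line slider-crank, x = r cosθ + √(L² − r² sin²θ), so v = −rω sinθ·[1 + r cosθ/√(L² − r² sin²θ)].
With r = 0.0725 m, L = 0.3216 m, θ = 96.4°: √(L² − r² sin²θ) = 0.31343 m.
v = −0.0725·122.1·0.99377·[1 + 0.0725·-0.11147/0.31343] = -8.5674 m/s.
|v| = 8.5674 m/s.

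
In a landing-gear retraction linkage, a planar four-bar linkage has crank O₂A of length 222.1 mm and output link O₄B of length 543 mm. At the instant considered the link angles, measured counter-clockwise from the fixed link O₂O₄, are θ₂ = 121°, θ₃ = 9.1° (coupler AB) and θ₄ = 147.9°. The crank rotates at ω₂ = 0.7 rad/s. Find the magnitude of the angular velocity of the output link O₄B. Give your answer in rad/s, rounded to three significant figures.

0.403

ω₂ = 0.7 rad/s
Differentiating the loop-closure r₂e^{iθ₂}+r₃e^{iθ₃}=r₁+r₄e^{iθ₄} gives r₂ω₂e^{iθ₂}+r₃ω₃e^{iθ₃}=r₄ω₄e^{iθ₄}.
Eliminating the other unknown: ω₄ = r₂ω₂ sin(θ₂−θ₃) / [r₄ sin(θ₄−θ₃)].
Numerator sine = +0.92784; denominator sine = +0.65869.
Result = 0.2221·0.7·(+0.92784) / (0.543·(+0.65869)) = +0.40331 rad/s; magnitude 0.40331 rad/s.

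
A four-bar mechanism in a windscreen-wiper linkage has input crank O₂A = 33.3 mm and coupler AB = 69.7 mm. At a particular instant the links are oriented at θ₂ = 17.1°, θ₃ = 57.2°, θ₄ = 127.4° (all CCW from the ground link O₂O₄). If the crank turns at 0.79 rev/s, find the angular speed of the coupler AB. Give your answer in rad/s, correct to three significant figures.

2.36

ω₂ = 4.964 rad/s (from 0.79 rev/s).
Differentiating the loop-closure r₂e^{iθ₂}+r₃e^{iθ₃}=r₁+r₄e^{iθ₄} gives r₂ω₂e^{iθ₂}+r₃ω₃e^{iθ₃}=r₄ω₄e^{iθ₄}.
Eliminating the other unknown: ω₃ = r₂ω₂ sin(θ₄−θ₂) / [r₃ sin(θ₃−θ₄)].
Numerator sine = +0.93789; denominator sine = -0.94088.
Result = 0.0333·4.964·(+0.93789) / (0.0697·(-0.94088)) = -2.3639 rad/s; magnitude 2.3639 rad/s.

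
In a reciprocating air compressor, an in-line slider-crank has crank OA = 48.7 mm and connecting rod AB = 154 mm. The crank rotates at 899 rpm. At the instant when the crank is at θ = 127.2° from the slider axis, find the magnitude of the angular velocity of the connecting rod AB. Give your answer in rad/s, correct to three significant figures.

18.6

ω = 94.14 rad/s (converted from 899 rpm).
The rod makes angle φ with the slider axis where L sinφ = r sinθ; differentiating, L cosφ·φ̇ = r ω cosθ.
L cosφ = √(L² − r² sin²θ) = 0.14903 m.
|ω_rod| = r ω |cosθ| / √(L² − r² sin²θ) = 0.0487·94.14·0.60460/0.14903 = 18.599 rad/s.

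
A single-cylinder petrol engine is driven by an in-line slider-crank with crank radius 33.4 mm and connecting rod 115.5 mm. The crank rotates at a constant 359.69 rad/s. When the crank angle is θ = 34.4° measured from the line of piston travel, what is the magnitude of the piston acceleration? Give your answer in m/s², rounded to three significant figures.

4050

ω = 359.7 rad/s
x(θ) = r cosθ + √(L² − r² sin²θ); with ω constant, a = ω²·d²x/dθ².
d²x/dθ² = −r cosθ − r²(cos2θ)/√u − r⁴ sin²2θ/(4u^{3/2}),  u = L² − r² sin²θ = 0.0129842 m².
Substituting r = 0.0334 m, L = 0.1155 m, θ = 34.4°: d²x/dθ² = -0.031282 m.
a = ω²·d²x/dθ² = (359.7)²·(-0.031282) = -4047.2 m/s²;  |a| = 4047.2 m/s².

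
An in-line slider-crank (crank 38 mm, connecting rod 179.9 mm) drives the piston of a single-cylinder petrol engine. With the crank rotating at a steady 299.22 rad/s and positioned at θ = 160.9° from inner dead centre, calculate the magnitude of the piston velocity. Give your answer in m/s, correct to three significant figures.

ω = 299.2 rad/s
For an in-line slider-crank, x = r cosθ + √(L² − r² sin²θ), so v = −rω sinθ·[1 + r cosθ/√(L² − r² sin²θ)].
With r = 0.038 m, L = 0.1799 m, θ = 160.9°: √(L² − r² sin²θ) = 0.17947 m.
v = −0.038·299.2·0.32722·[1 + 0.038·-0.94495/0.17947] = -2.9762 m/s.
|v| = 2.9762 m/s.

2.98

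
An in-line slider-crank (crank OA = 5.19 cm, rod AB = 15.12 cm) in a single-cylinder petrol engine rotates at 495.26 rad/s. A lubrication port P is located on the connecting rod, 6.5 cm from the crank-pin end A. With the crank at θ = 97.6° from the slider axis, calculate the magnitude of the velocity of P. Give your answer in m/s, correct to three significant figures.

25.0

ω = 495.3 rad/s.  Crank-pin speed |V_A| = rω = 25.704 m/s, perpendicular to OA.
Rod angle: sinφ = −(r/L) sinθ ⇒ φ = -19.891°; ω_rod = −rω cosθ/√(L²−r²sin²θ) = +23.91 rad/s.
V_P = V_A + ω_rod × AP, with AP = 0.065 m along the rod.
Components: V_Px = −rω sinθ − a·ω_rod·sinφ = -24.949 m/s;  V_Py = rω cosθ + a·ω_rod·cosφ = -1.9381 m/s.
|V_P| = √(V_Px² + V_Py²) = 25.025 m/s.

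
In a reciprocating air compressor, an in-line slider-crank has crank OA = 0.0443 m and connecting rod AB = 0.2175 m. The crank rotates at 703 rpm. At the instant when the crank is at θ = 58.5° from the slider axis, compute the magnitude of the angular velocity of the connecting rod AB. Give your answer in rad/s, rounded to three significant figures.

7.96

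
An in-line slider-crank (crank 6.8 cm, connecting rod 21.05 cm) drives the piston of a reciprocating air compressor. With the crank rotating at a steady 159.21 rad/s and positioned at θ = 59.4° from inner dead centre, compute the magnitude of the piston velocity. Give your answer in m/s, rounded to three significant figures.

ω = 159.2 rad/s
For an in-line slider-crank, x = r cosθ + √(L² − r² sin²θ), so v = −rω sinθ·[1 + r cosθ/√(L² − r² sin²θ)].
With r = 0.068 m, L = 0.2105 m, θ = 59.4°: √(L² − r² sin²θ) = 0.2022 m.
v = −0.068·159.2·0.86074·[1 + 0.068·0.50904/0.2022] = -10.914 m/s.
|v| = 10.914 m/s.

10.9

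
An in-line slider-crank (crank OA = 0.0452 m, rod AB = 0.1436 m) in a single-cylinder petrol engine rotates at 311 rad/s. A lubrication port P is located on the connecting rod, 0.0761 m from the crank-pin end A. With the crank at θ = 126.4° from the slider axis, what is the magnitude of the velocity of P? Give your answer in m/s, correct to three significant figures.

10.9

ω = 311 rad/s.  Crank-pin speed |V_A| = rω = 14.057 m/s, perpendicular to OA.
Rod angle: sinφ = −(r/L) sinθ ⇒ φ = -14.676°; ω_rod = −rω cosθ/√(L²−r²sin²θ) = +60.05 rad/s.
V_P = V_A + ω_rod × AP, with AP = 0.0761 m along the rod.
Components: V_Px = −rω sinθ − a·ω_rod·sinφ = -10.157 m/s;  V_Py = rω cosθ + a·ω_rod·cosφ = -3.9211 m/s.
|V_P| = √(V_Px² + V_Py²) = 10.887 m/s.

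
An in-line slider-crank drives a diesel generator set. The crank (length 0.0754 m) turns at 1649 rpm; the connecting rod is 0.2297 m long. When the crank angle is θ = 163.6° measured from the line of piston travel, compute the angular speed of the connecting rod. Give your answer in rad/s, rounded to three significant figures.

ω = 172.7 rad/s (converted from 1649 rpm).
The rod makes angle φ with the slider axis where L sinφ = r sinθ; differentiating, L cosφ·φ̇ = r ω cosθ.
L cosφ = √(L² − r² sin²θ) = 0.22871 m.
|ω_rod| = r ω |cosθ| / √(L² − r² sin²θ) = 0.0754·172.7·0.95931/0.22871 = 54.613 rad/s.

54.6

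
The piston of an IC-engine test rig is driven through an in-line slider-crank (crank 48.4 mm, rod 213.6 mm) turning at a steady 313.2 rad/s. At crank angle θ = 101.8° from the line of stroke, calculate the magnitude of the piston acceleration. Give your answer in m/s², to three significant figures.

1980

ω = 313.2 rad/s
x(θ) = r cosθ + √(L² − r² sin²θ); with ω constant, a = ω²·d²x/dθ².
d²x/dθ² = −r cosθ − r²(cos2θ)/√u − r⁴ sin²2θ/(4u^{3/2}),  u = L² − r² sin²θ = 0.0433804 m².
Substituting r = 0.0484 m, L = 0.2136 m, θ = 101.8°: d²x/dθ² = +0.02018 m.
a = ω²·d²x/dθ² = (313.2)²·(+0.02018) = +1979.5 m/s²;  |a| = 1979.5 m/s².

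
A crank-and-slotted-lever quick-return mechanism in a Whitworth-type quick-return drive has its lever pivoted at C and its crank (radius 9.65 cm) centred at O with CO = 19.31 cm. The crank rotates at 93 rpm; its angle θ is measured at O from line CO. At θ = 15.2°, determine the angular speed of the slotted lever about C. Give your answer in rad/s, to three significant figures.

3.22

ω = 9.739 rad/s (from 93 rpm).
Crank pin A relative to C: A = (d + r cosθ, r sinθ); lever angle φ = atan2(r sinθ, d + r cosθ).
Differentiating tanφ: φ̇ = rω(d cosθ + r)/(d² + r² + 2dr cosθ).
d² + r² + 2dr cosθ = |CA|² = 0.0825644 m²;  d cosθ + r = +0.28284 m.
|ω_lever| = |0.0965·9.739·+0.28284| / 0.0825644 = 3.2195 rad/s.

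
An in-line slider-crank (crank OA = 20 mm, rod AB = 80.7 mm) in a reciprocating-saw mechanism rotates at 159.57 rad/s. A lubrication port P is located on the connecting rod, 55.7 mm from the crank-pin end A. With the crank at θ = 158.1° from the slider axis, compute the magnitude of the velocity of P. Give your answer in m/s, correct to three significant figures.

1.36

ω = 159.6 rad/s.  Crank-pin speed |V_A| = rω = 3.1914 m/s, perpendicular to OA.
Rod angle: sinφ = −(r/L) sinθ ⇒ φ = -5.304°; ω_rod = −rω cosθ/√(L²−r²sin²θ) = +36.85 rad/s.
V_P = V_A + ω_rod × AP, with AP = 0.0557 m along the rod.
Components: V_Px = −rω sinθ − a·ω_rod·sinφ = -1.0006 m/s;  V_Py = rω cosθ + a·ω_rod·cosφ = -0.91732 m/s.
|V_P| = √(V_Px² + V_Py²) = 1.3575 m/s.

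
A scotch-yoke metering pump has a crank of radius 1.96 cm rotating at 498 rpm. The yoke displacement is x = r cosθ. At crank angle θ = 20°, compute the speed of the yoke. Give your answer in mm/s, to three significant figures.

ω = 52.15 rad/s (from 498 rpm).
x = r cosθ ⇒ ẋ = −rω sinθ.
|v| = rω|sinθ| = 0.0196·52.15·|sin 20°| = 0.3496 m/s = 349.6 mm/s.

350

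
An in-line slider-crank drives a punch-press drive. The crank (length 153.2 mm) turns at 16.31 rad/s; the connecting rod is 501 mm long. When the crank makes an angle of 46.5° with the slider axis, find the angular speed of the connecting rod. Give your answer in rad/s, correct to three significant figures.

ω = 16.31 rad/s
The rod makes angle φ with the slider axis where L sinφ = r sinθ; differentiating, L cosφ·φ̇ = r ω cosθ.
L cosφ = √(L² − r² sin²θ) = 0.48852 m.
|ω_rod| = r ω |cosθ| / √(L² − r² sin²θ) = 0.1532·16.31·0.68835/0.48852 = 3.5208 rad/s.

3.52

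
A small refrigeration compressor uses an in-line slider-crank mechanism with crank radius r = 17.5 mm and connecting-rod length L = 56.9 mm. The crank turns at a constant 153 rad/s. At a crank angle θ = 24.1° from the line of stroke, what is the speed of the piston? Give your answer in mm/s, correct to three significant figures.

1400

ω = 153 rad/s
For an in-line slider-crank, x = r cosθ + √(L² − r² sin²θ), so v = −rω sinθ·[1 + r cosθ/√(L² − r² sin²θ)].
With r = 0.0175 m, L = 0.0569 m, θ = 24.1°: √(L² − r² sin²θ) = 0.05645 m.
v = −0.0175·153·0.40833·[1 + 0.0175·0.91283/0.05645] = -1.4027 m/s.
|v| = 1.4027 m/s = 1402.7 mm/s.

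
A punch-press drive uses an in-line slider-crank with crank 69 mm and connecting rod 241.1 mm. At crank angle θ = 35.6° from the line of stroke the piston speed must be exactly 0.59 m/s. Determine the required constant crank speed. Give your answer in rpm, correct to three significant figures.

113

For an in-line slider-crank, |v_piston| = rω|sinθ|·[1 + r cosθ/√(L² − r² sin²θ)].
With r = 0.069 m, L = 0.2411 m, θ = 35.6°: the bracketed kinematic factor |dx/dθ| = 0.049646 m.
ω = v/|dx/dθ| = 0.59/0.049646 = 11.884 rad/s.
N = 60ω/(2π) = 113.49 rpm.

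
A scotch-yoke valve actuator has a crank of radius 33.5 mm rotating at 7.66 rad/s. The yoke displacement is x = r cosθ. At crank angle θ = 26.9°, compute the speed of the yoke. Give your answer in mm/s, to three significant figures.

116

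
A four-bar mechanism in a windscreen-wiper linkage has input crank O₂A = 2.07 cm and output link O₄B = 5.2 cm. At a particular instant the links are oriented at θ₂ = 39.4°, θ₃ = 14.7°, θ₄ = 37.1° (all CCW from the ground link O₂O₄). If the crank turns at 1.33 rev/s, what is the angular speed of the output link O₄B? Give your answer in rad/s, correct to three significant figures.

ω₂ = 8.357 rad/s (from 1.33 rev/s).
Differentiating the loop-closure r₂e^{iθ₂}+r₃e^{iθ₃}=r₁+r₄e^{iθ₄} gives r₂ω₂e^{iθ₂}+r₃ω₃e^{iθ₃}=r₄ω₄e^{iθ₄}.
Eliminating the other unknown: ω₄ = r₂ω₂ sin(θ₂−θ₃) / [r₄ sin(θ₄−θ₃)].
Numerator sine = +0.41787; denominator sine = +0.38107.
Result = 0.0207·8.357·(+0.41787) / (0.052·(+0.38107)) = +3.6478 rad/s; magnitude 3.6478 rad/s.

3.65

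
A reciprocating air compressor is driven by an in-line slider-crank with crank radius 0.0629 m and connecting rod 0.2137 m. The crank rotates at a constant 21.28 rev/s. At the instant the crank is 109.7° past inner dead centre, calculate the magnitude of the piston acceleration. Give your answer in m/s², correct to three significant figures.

642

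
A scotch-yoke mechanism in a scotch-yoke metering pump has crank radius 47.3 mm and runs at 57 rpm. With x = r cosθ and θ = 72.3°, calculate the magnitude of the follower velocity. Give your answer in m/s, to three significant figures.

0.269

ω = 5.969 rad/s (from 57 rpm).
x = r cosθ ⇒ ẋ = −rω sinθ.
|v| = rω|sinθ| = 0.0473·5.969·|sin 72.3°| = 0.26897 m/s.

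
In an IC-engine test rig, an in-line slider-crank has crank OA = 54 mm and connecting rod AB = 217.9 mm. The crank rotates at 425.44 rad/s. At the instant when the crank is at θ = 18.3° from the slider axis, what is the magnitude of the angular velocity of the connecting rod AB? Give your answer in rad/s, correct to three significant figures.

100

ω = 425.4 rad/s
The rod makes angle φ with the slider axis where L sinφ = r sinθ; differentiating, L cosφ·φ̇ = r ω cosθ.
L cosφ = √(L² − r² sin²θ) = 0.21724 m.
|ω_rod| = r ω |cosθ| / √(L² − r² sin²θ) = 0.054·425.4·0.94943/0.21724 = 100.4 rad/s.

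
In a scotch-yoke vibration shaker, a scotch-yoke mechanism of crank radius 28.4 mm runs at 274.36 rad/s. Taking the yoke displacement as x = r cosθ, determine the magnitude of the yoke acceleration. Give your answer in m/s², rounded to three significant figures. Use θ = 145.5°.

1760

ω = 274.4 rad/s
x = r cosθ ⇒ ẍ = −rω² cosθ (ω constant).
|a| = rω²|cosθ| = 0.0284·(274.4)²·|cos 145.5°| = 1761.8 m/s².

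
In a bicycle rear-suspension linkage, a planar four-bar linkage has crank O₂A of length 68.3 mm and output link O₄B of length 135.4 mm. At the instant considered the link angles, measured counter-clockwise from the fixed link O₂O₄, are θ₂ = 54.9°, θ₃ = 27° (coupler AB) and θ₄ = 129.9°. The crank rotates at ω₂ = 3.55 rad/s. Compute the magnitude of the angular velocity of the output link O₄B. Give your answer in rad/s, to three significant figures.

ω₂ = 3.55 rad/s
Differentiating the loop-closure r₂e^{iθ₂}+r₃e^{iθ₃}=r₁+r₄e^{iθ₄} gives r₂ω₂e^{iθ₂}+r₃ω₃e^{iθ₃}=r₄ω₄e^{iθ₄}.
Eliminating the other unknown: ω₄ = r₂ω₂ sin(θ₂−θ₃) / [r₄ sin(θ₄−θ₃)].
Numerator sine = +0.46793; denominator sine = +0.97476.
Result = 0.0683·3.55·(+0.46793) / (0.1354·(+0.97476)) = +0.85963 rad/s; magnitude 0.85963 rad/s.

0.860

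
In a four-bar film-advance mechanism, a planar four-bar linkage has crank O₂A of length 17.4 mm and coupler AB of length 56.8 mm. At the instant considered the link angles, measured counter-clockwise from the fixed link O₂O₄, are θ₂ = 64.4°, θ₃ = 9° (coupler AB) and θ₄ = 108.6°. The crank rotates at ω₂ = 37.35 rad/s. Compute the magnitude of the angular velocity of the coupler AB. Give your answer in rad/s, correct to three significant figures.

ω₂ = 37.35 rad/s
Differentiating the loop-closure r₂e^{iθ₂}+r₃e^{iθ₃}=r₁+r₄e^{iθ₄} gives r₂ω₂e^{iθ₂}+r₃ω₃e^{iθ₃}=r₄ω₄e^{iθ₄}.
Eliminating the other unknown: ω₃ = r₂ω₂ sin(θ₄−θ₂) / [r₃ sin(θ₃−θ₄)].
Numerator sine = +0.69717; denominator sine = -0.98600.
Result = 0.0174·37.35·(+0.69717) / (0.0568·(-0.98600)) = -8.0901 rad/s; magnitude 8.0901 rad/s.

8.09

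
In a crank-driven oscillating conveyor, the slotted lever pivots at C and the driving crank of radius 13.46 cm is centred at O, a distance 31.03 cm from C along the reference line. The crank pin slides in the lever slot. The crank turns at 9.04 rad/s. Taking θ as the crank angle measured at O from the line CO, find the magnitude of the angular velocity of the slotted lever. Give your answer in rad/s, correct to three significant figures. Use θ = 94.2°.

1.26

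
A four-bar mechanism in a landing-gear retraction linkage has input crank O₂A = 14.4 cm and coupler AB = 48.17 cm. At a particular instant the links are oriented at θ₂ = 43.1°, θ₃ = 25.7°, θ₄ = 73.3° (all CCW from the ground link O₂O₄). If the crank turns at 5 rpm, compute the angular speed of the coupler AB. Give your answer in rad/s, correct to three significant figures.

0.107

ω₂ = 0.5236 rad/s (from 5 rpm).
Differentiating the loop-closure r₂e^{iθ₂}+r₃e^{iθ₃}=r₁+r₄e^{iθ₄} gives r₂ω₂e^{iθ₂}+r₃ω₃e^{iθ₃}=r₄ω₄e^{iθ₄}.
Eliminating the other unknown: ω₃ = r₂ω₂ sin(θ₄−θ₂) / [r₃ sin(θ₃−θ₄)].
Numerator sine = +0.50302; denominator sine = -0.73846.
Result = 0.144·0.5236·(+0.50302) / (0.4817·(-0.73846)) = -0.10662 rad/s; magnitude 0.10662 rad/s.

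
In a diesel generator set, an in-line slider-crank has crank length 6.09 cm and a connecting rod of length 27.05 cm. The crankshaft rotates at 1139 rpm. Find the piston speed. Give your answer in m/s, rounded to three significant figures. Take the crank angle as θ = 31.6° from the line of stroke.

4.54

ω = 2π·1139/60 = 119.3 rad/s
For an in-line slider-crank, x = r cosθ + √(L² − r² sin²θ), so v = −rω sinθ·[1 + r cosθ/√(L² − r² sin²θ)].
With r = 0.0609 m, L = 0.2705 m, θ = 31.6°: √(L² − r² sin²θ) = 0.26861 m.
v = −0.0609·119.3·0.52399·[1 + 0.0609·0.85173/0.26861] = -4.5412 m/s.
|v| = 4.5412 m/s.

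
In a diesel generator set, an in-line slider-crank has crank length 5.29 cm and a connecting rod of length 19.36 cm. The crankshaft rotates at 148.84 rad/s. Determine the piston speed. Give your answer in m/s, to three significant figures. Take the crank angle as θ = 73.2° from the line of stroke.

ω = 148.8 rad/s
For an in-line slider-crank, x = r cosθ + √(L² − r² sin²θ), so v = −rω sinθ·[1 + r cosθ/√(L² − r² sin²θ)].
With r = 0.0529 m, L = 0.1936 m, θ = 73.2°: √(L² − r² sin²θ) = 0.18686 m.
v = −0.0529·148.8·0.95732·[1 + 0.0529·0.28903/0.18686] = -8.1543 m/s.
|v| = 8.1543 m/s.

8.15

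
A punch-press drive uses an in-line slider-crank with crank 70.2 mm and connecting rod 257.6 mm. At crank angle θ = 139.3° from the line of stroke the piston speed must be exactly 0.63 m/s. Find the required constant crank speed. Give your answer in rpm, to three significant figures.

For an in-line slider-crank, |v_piston| = rω|sinθ|·[1 + r cosθ/√(L² − r² sin²θ)].
With r = 0.0702 m, L = 0.2576 m, θ = 139.3°: the bracketed kinematic factor |dx/dθ| = 0.036167 m.
ω = v/|dx/dθ| = 0.63/0.036167 = 17.419 rad/s.
N = 60ω/(2π) = 166.34 rpm.

166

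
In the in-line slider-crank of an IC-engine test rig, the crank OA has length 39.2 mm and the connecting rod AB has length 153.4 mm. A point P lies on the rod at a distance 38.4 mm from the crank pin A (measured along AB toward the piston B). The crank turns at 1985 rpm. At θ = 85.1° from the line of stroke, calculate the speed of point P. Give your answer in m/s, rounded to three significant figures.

ω = 207.9 rad/s.  Crank-pin speed |V_A| = rω = 8.1485 m/s, perpendicular to OA.
Rod angle: sinφ = −(r/L) sinθ ⇒ φ = -14.750°; ω_rod = −rω cosθ/√(L²−r²sin²θ) = -4.6919 rad/s.
V_P = V_A + ω_rod × AP, with AP = 0.0384 m along the rod.
Components: V_Px = −rω sinθ − a·ω_rod·sinφ = -8.1645 m/s;  V_Py = rω cosθ + a·ω_rod·cosφ = +0.52179 m/s.
|V_P| = √(V_Px² + V_Py²) = 8.1812 m/s.

8.18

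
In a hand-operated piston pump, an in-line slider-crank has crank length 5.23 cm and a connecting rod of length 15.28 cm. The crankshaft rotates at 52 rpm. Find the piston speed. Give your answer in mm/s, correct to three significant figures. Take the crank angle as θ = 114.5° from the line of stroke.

ω = 2π·52/60 = 5.445 rad/s
For an in-line slider-crank, x = r cosθ + √(L² − r² sin²θ), so v = −rω sinθ·[1 + r cosθ/√(L² − r² sin²θ)].
With r = 0.0523 m, L = 0.1528 m, θ = 114.5°: √(L² − r² sin²θ) = 0.1452 m.
v = −0.0523·5.445·0.90996·[1 + 0.0523·-0.41469/0.1452] = -0.22044 m/s.
|v| = 0.22044 m/s = 220.44 mm/s.

220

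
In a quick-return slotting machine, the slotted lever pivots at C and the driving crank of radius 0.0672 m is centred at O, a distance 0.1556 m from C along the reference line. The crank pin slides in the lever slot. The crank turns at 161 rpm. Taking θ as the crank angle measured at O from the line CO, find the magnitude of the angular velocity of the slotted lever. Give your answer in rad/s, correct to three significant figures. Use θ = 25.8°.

4.94

ω = 16.86 rad/s (from 161 rpm).
Crank pin A relative to C: A = (d + r cosθ, r sinθ); lever angle φ = atan2(r sinθ, d + r cosθ).
Differentiating tanφ: φ̇ = rω(d cosθ + r)/(d² + r² + 2dr cosθ).
d² + r² + 2dr cosθ = |CA|² = 0.0475552 m²;  d cosθ + r = +0.20729 m.
|ω_lever| = |0.0672·16.86·+0.20729| / 0.0475552 = 4.9386 rad/s.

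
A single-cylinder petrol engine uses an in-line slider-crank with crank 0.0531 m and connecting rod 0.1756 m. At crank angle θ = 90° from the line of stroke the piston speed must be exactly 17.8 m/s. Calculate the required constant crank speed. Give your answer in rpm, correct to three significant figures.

For an in-line slider-crank, |v_piston| = rω|sinθ|·[1 + r cosθ/√(L² − r² sin²θ)].
With r = 0.0531 m, L = 0.1756 m, θ = 90°: the bracketed kinematic factor |dx/dθ| = 0.0531 m.
ω = v/|dx/dθ| = 17.8/0.0531 = 335.22 rad/s.
N = 60ω/(2π) = 3201.1 rpm.

3200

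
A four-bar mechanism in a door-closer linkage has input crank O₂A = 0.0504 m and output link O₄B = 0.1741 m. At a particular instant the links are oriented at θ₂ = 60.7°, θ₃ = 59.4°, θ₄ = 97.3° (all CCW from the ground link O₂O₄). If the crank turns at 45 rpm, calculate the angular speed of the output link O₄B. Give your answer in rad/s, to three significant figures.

ω₂ = 4.712 rad/s (from 45 rpm).
Differentiating the loop-closure r₂e^{iθ₂}+r₃e^{iθ₃}=r₁+r₄e^{iθ₄} gives r₂ω₂e^{iθ₂}+r₃ω₃e^{iθ₃}=r₄ω₄e^{iθ₄}.
Eliminating the other unknown: ω₄ = r₂ω₂ sin(θ₂−θ₃) / [r₄ sin(θ₄−θ₃)].
Numerator sine = +0.02269; denominator sine = +0.61429.
Result = 0.0504·4.712·(+0.02269) / (0.1741·(+0.61429)) = +0.050383 rad/s; magnitude 0.050383 rad/s.

0.0504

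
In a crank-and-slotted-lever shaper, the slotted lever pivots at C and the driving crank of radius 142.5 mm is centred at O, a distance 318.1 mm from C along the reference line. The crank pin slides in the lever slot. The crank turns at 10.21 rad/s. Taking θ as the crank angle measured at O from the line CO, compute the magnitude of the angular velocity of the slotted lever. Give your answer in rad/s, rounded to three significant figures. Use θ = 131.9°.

1.67

ω = 10.21 rad/s
Crank pin A relative to C: A = (d + r cosθ, r sinθ); lever angle φ = atan2(r sinθ, d + r cosθ).
Differentiating tanφ: φ̇ = rω(d cosθ + r)/(d² + r² + 2dr cosθ).
d² + r² + 2dr cosθ = |CA|² = 0.0609492 m²;  d cosθ + r = -0.069938 m.
|ω_lever| = |0.1425·10.21·-0.069938| / 0.0609492 = 1.6695 rad/s.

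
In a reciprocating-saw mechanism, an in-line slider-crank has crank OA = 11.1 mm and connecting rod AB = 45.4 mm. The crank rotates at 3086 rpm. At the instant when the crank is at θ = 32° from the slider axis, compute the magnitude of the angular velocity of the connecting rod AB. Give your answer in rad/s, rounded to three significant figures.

67.6

ω = 323.2 rad/s (converted from 3086 rpm).
The rod makes angle φ with the slider axis where L sinφ = r sinθ; differentiating, L cosφ·φ̇ = r ω cosθ.
L cosφ = √(L² − r² sin²θ) = 0.045017 m.
|ω_rod| = r ω |cosθ| / √(L² − r² sin²θ) = 0.0111·323.2·0.84805/0.045017 = 67.575 rad/s.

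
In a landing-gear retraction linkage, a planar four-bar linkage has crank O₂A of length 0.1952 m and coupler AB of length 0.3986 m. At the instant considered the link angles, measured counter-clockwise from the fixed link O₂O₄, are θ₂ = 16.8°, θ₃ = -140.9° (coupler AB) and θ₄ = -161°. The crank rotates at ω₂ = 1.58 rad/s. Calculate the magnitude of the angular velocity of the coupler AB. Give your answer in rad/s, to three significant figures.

ω₂ = 1.58 rad/s
Differentiating the loop-closure r₂e^{iθ₂}+r₃e^{iθ₃}=r₁+r₄e^{iθ₄} gives r₂ω₂e^{iθ₂}+r₃ω₃e^{iθ₃}=r₄ω₄e^{iθ₄}.
Eliminating the other unknown: ω₃ = r₂ω₂ sin(θ₄−θ₂) / [r₃ sin(θ₃−θ₄)].
Numerator sine = -0.03839; denominator sine = +0.34366.
Result = 0.1952·1.58·(-0.03839) / (0.3986·(+0.34366)) = -0.08643 rad/s; magnitude 0.08643 rad/s.

0.0864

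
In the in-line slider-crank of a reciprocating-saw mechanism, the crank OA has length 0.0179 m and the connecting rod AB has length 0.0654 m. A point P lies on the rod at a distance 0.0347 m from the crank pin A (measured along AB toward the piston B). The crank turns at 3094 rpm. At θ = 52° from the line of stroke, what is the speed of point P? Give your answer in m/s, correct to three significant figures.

ω = 324 rad/s.  Crank-pin speed |V_A| = rω = 5.7997 m/s, perpendicular to OA.
Rod angle: sinφ = −(r/L) sinθ ⇒ φ = -12.455°; ω_rod = −rω cosθ/√(L²−r²sin²θ) = -55.913 rad/s.
V_P = V_A + ω_rod × AP, with AP = 0.0347 m along the rod.
Components: V_Px = −rω sinθ − a·ω_rod·sinφ = -4.9886 m/s;  V_Py = rω cosθ + a·ω_rod·cosφ = +1.6761 m/s.
|V_P| = √(V_Px² + V_Py²) = 5.2627 m/s.

5.26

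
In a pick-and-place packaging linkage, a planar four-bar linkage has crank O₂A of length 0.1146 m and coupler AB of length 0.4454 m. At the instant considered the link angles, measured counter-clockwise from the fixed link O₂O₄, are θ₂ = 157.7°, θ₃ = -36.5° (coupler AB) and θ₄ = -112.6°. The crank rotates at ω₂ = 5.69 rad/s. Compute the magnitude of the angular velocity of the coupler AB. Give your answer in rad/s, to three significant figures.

ω₂ = 5.69 rad/s
Differentiating the loop-closure r₂e^{iθ₂}+r₃e^{iθ₃}=r₁+r₄e^{iθ₄} gives r₂ω₂e^{iθ₂}+r₃ω₃e^{iθ₃}=r₄ω₄e^{iθ₄}.
Eliminating the other unknown: ω₃ = r₂ω₂ sin(θ₄−θ₂) / [r₃ sin(θ₃−θ₄)].
Numerator sine = +0.99999; denominator sine = +0.97072.
Result = 0.1146·5.69·(+0.99999) / (0.4454·(+0.97072)) = +1.5082 rad/s; magnitude 1.5082 rad/s.

1.51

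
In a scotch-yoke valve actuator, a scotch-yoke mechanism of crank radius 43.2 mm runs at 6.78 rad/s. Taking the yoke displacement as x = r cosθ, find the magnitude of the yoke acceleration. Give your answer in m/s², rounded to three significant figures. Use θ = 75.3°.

ω = 6.78 rad/s
x = r cosθ ⇒ ẍ = −rω² cosθ (ω constant).
|a| = rω²|cosθ| = 0.0432·(6.78)²·|cos 75.3°| = 0.50392 m/s².

0.504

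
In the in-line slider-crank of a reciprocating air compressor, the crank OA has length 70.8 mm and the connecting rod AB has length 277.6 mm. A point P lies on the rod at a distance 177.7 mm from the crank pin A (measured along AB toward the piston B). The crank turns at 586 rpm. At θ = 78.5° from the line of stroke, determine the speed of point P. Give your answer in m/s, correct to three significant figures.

ω = 61.37 rad/s.  Crank-pin speed |V_A| = rω = 4.3447 m/s, perpendicular to OA.
Rod angle: sinφ = −(r/L) sinθ ⇒ φ = -14.473°; ω_rod = −rω cosθ/√(L²−r²sin²θ) = -3.2226 rad/s.
V_P = V_A + ω_rod × AP, with AP = 0.1777 m along the rod.
Components: V_Px = −rω sinθ − a·ω_rod·sinφ = -4.4006 m/s;  V_Py = rω cosθ + a·ω_rod·cosφ = +0.31172 m/s.
|V_P| = √(V_Px² + V_Py²) = 4.4116 m/s.

4.41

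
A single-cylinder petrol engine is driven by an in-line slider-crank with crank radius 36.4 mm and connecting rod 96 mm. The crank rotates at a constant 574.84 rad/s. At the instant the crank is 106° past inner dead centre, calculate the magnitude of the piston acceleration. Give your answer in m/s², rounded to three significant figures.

7410

ω = 574.8 rad/s
x(θ) = r cosθ + √(L² − r² sin²θ); with ω constant, a = ω²·d²x/dθ².
d²x/dθ² = −r cosθ − r²(cos2θ)/√u − r⁴ sin²2θ/(4u^{3/2}),  u = L² − r² sin²θ = 0.00799171 m².
Substituting r = 0.0364 m, L = 0.096 m, θ = 106°: d²x/dθ² = +0.02243 m.
a = ω²·d²x/dθ² = (574.8)²·(+0.02243) = +7411.7 m/s²;  |a| = 7411.7 m/s².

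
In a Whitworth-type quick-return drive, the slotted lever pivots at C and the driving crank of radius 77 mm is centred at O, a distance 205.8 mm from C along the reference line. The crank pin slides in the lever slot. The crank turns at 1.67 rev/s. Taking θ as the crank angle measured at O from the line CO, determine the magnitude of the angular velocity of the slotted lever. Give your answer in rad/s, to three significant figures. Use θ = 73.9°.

1.90

ω = 10.49 rad/s (from 1.67 rev/s).
Crank pin A relative to C: A = (d + r cosθ, r sinθ); lever angle φ = atan2(r sinθ, d + r cosθ).
Differentiating tanφ: φ̇ = rω(d cosθ + r)/(d² + r² + 2dr cosθ).
d² + r² + 2dr cosθ = |CA|² = 0.0570716 m²;  d cosθ + r = +0.13407 m.
|ω_lever| = |0.077·10.49·+0.13407| / 0.0570716 = 1.898 rad/s.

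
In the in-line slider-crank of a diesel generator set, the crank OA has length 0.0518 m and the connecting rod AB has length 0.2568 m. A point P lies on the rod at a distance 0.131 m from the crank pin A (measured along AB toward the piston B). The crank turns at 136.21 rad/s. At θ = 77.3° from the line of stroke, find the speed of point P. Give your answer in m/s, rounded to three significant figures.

7.08

ω = 136.2 rad/s.  Crank-pin speed |V_A| = rω = 7.0557 m/s, perpendicular to OA.
Rod angle: sinφ = −(r/L) sinθ ⇒ φ = -11.349°; ω_rod = −rω cosθ/√(L²−r²sin²θ) = -6.1608 rad/s.
V_P = V_A + ω_rod × AP, with AP = 0.131 m along the rod.
Components: V_Px = −rω sinθ − a·ω_rod·sinφ = -7.0419 m/s;  V_Py = rω cosθ + a·ω_rod·cosφ = +0.75988 m/s.
|V_P| = √(V_Px² + V_Py²) = 7.0828 m/s.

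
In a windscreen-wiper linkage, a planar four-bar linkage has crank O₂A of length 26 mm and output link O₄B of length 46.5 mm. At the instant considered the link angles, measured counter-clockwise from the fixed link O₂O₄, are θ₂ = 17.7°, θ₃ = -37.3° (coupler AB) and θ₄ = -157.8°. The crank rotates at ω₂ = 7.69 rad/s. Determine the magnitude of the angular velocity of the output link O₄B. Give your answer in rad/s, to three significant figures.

4.09

ω₂ = 7.69 rad/s
Differentiating the loop-closure r₂e^{iθ₂}+r₃e^{iθ₃}=r₁+r₄e^{iθ₄} gives r₂ω₂e^{iθ₂}+r₃ω₃e^{iθ₃}=r₄ω₄e^{iθ₄}.
Eliminating the other unknown: ω₄ = r₂ω₂ sin(θ₂−θ₃) / [r₄ sin(θ₄−θ₃)].
Numerator sine = +0.81915; denominator sine = -0.86163.
Result = 0.026·7.69·(+0.81915) / (0.0465·(-0.86163)) = -4.0878 rad/s; magnitude 4.0878 rad/s.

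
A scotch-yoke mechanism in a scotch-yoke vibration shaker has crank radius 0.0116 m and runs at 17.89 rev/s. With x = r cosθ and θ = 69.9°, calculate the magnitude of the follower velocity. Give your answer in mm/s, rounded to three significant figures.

1220

ω = 112.4 rad/s (from 17.89 rev/s).
x = r cosθ ⇒ ẋ = −rω sinθ.
|v| = rω|sinθ| = 0.0116·112.4·|sin 69.9°| = 1.2245 m/s = 1224.5 mm/s.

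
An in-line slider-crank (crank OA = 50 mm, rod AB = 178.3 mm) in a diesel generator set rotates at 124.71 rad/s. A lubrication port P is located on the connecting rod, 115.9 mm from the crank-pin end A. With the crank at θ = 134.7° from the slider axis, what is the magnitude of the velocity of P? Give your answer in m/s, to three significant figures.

4.15

ω = 124.7 rad/s.  Crank-pin speed |V_A| = rω = 6.2355 m/s, perpendicular to OA.
Rod angle: sinφ = −(r/L) sinθ ⇒ φ = -11.498°; ω_rod = −rω cosθ/√(L²−r²sin²θ) = +25.103 rad/s.
V_P = V_A + ω_rod × AP, with AP = 0.1159 m along the rod.
Components: V_Px = −rω sinθ − a·ω_rod·sinφ = -3.8523 m/s;  V_Py = rω cosθ + a·ω_rod·cosφ = -1.535 m/s.
|V_P| = √(V_Px² + V_Py²) = 4.1468 m/s.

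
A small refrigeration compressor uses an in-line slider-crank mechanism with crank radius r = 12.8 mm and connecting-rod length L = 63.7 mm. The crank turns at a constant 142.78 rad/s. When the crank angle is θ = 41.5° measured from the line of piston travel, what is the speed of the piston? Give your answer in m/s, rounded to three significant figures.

1.39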